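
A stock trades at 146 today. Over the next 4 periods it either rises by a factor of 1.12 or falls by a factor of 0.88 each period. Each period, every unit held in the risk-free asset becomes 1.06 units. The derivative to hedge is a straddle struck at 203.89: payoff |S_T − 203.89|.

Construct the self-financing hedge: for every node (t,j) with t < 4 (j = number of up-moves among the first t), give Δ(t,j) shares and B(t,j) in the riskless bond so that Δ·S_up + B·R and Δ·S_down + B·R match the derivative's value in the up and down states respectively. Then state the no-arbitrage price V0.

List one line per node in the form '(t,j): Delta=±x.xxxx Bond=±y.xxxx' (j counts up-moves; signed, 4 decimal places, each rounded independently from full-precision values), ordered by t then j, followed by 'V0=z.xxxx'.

(0,0): Delta=-0.4775 Bond=98.1687
(1,0): Delta=-1.0000 Bond=171.1900
(1,1): Delta=-0.3407 Bond=81.6817
(2,0): Delta=-1.0000 Bond=181.4614
(2,1): Delta=-1.0000 Bond=181.4614
(2,2): Delta=-0.1680 Bond=54.9563
(3,0): Delta=-1.0000 Bond=192.3491
(3,1): Delta=-1.0000 Bond=192.3491
(3,2): Delta=-1.0000 Bond=192.3491
(3,3): Delta=0.0500 Bond=13.5553
V0=28.4541

Risk-neutral probability p* = (R−d)/(u−d) = (1.06−0.88)/(1.12−0.88) = 0.7500.
At expiry t=4: V(4,0)=116.3345, V(4,1)=92.4557, V(4,2)=62.0645, V(4,3)=23.3849, V(4,4)=25.8438
  t=3,j=0: stock 99.4949 → up 111.4343 (V=92.4557), down 87.5555 (V=116.3345). Price 92.8541; hedge Δ=-1.0000, bond B=192.3491.
  t=3,j=1: stock 126.6299 → up 141.8255 (V=62.0645), down 111.4343 (V=92.4557). Price 65.7192; hedge Δ=-1.0000, bond B=192.3491.
  t=3,j=2: stock 161.1653 → up 180.5051 (V=23.3849), down 141.8255 (V=62.0645). Price 31.1837; hedge Δ=-1.0000, bond B=192.3491.
  t=3,j=3: stock 205.1195 → up 229.7338 (V=25.8438), down 180.5051 (V=23.3849). Price 23.8010; hedge Δ=0.0500, bond B=13.5553.
  t=2,j=0: stock 113.0624 → up 126.6299 (V=65.7192), down 99.4949 (V=92.8541). Price 68.3990; hedge Δ=-1.0000, bond B=181.4614.
  t=2,j=1: stock 143.8976 → up 161.1653 (V=31.1837), down 126.6299 (V=65.7192). Price 37.5638; hedge Δ=-1.0000, bond B=181.4614.
  t=2,j=2: stock 183.1424 → up 205.1195 (V=23.8010), down 161.1653 (V=31.1837). Price 24.1950; hedge Δ=-0.1680, bond B=54.9563.
  t=1,j=0: stock 128.4800 → up 143.8976 (V=37.5638), down 113.0624 (V=68.3990). Price 42.7100; hedge Δ=-1.0000, bond B=171.1900.
  t=1,j=1: stock 163.5200 → up 183.1424 (V=24.1950), down 143.8976 (V=37.5638). Price 25.9785; hedge Δ=-0.3407, bond B=81.6817.
  t=0,j=0: stock 146.0000 → up 163.5200 (V=25.9785), down 128.4800 (V=42.7100). Price 28.4541; hedge Δ=-0.4775, bond B=98.1687.
Check: Δ(0,0)·S0 + B(0,0) = 28.4541 = V0.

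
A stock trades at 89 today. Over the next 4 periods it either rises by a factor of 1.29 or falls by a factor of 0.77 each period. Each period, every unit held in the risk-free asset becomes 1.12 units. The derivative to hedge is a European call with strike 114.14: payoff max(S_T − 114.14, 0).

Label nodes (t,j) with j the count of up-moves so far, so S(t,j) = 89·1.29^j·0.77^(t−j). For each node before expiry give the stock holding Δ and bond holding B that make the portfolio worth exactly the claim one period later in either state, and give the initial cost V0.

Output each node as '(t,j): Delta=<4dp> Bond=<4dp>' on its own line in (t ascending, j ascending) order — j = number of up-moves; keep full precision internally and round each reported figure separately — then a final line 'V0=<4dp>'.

(0,0): Delta=0.6912 Bond=-35.9056
(1,0): Delta=0.3342 Bond=-15.7440
(1,1): Delta=0.7948 Bond=-52.0997
(2,0): Delta=0.0000 Bond=0.0000
(2,1): Delta=0.4310 Bond=-26.1981
(2,2): Delta=0.9002 Bond=-73.9692
(3,0): Delta=0.0000 Bond=0.0000
(3,1): Delta=0.0000 Bond=0.0000
(3,2): Delta=0.5560 Bond=-43.5936
(3,3): Delta=1.0000 Bond=-101.9107
V0=25.6147

Since d<R<u, set p* = (R−d)/(u−d) = 0.6731; price each node as the discounted p*-expectation of its children.
At expiry t=4: V(4,0)=0.0000, V(4,1)=0.0000, V(4,2)=0.0000, V(4,3)=32.9726, V(4,4)=132.3214
Node (3,0) S=40.6314: V=(p*·0.0000+(1−p*)·0.0000)/1.12=0.0000; Δ=(0.0000−0.0000)/(52.4146−31.2862)=0.0000; B=V−Δ·S=0.0000
Node (3,1) S=68.0708: V=(p*·0.0000+(1−p*)·0.0000)/1.12=0.0000; Δ=(0.0000−0.0000)/(87.8114−52.4146)=0.0000; B=V−Δ·S=0.0000
Node (3,2) S=114.0408: V=(p*·32.9726+(1−p*)·0.0000)/1.12=19.8153; Δ=(32.9726−0.0000)/(147.1126−87.8114)=0.5560; B=V−Δ·S=-43.5936
Node (3,3) S=191.0553: V=(p*·132.3214+(1−p*)·32.9726)/1.12=89.1446; Δ=(132.3214−32.9726)/(246.4614−147.1126)=1.0000; B=V−Δ·S=-101.9107
Node (2,0) S=52.7681: V=(p*·0.0000+(1−p*)·0.0000)/1.12=0.0000; Δ=(0.0000−0.0000)/(68.0708−40.6314)=0.0000; B=V−Δ·S=0.0000
Node (2,1) S=88.4037: V=(p*·19.8153+(1−p*)·0.0000)/1.12=11.9082; Δ=(19.8153−0.0000)/(114.0408−68.0708)=0.4310; B=V−Δ·S=-26.1981
Node (2,2) S=148.1049: V=(p*·89.1446+(1−p*)·19.8153)/1.12=59.3565; Δ=(89.1446−19.8153)/(191.0553−114.0408)=0.9002; B=V−Δ·S=-73.9692
Node (1,0) S=68.5300: V=(p*·11.9082+(1−p*)·0.0000)/1.12=7.1564; Δ=(11.9082−0.0000)/(88.4037−52.7681)=0.3342; B=V−Δ·S=-15.7440
Node (1,1) S=114.8100: V=(p*·59.3565+(1−p*)·11.9082)/1.12=39.1469; Δ=(59.3565−11.9082)/(148.1049−88.4037)=0.7948; B=V−Δ·S=-52.0997
Node (0,0) S=89.0000: V=(p*·39.1469+(1−p*)·7.1564)/1.12=25.6147; Δ=(39.1469−7.1564)/(114.8100−68.5300)=0.6912; B=V−Δ·S=-35.9056
Self-financing check: at every node Δ·S+B equals the discounted successor values.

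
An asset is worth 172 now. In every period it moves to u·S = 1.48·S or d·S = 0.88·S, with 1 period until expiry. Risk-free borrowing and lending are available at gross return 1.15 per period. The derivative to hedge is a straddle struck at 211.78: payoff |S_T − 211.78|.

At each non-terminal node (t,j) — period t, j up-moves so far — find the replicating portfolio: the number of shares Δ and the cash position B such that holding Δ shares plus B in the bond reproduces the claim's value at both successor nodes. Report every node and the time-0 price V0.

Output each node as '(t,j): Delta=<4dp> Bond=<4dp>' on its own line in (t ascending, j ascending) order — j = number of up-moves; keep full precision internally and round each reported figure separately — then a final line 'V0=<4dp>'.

Since d<R<u, set p* = (R−d)/(u−d) = 0.4500; price each node as the discounted p*-expectation of its children.
Terminal values V(1,·): V(1,0)=60.4200, V(1,1)=42.7800
(0,0): S=172.0000. Δ = (V_up−V_dn)/(S_up−S_dn) = (42.7800−60.4200)/(254.5600−151.3600) = -0.1709. V = [p*·42.7800 + (1−p*)·60.4200]/1.15 = 45.6365. B = V − Δ·S = 75.0365.
Each (Δ,B) replicates both successor values, so the strategy is self-financing and V0 is arbitrage-free.

(0,0): Delta=-0.1709 Bond=75.0365
V0=45.6365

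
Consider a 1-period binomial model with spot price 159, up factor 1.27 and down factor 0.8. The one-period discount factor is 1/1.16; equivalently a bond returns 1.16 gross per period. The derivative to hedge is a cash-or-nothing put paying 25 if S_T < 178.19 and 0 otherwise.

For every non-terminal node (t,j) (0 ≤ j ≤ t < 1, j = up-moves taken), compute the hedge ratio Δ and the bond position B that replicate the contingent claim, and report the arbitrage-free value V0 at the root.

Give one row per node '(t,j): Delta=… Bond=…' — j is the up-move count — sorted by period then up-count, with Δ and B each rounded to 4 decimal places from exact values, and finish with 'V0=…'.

No-arbitrage ⇒ martingale measure with p* = (R−d)/(u−d) = 0.7660.
At expiry t=1: V(1,0)=25.0000, V(1,1)=0.0000
(0,0): S=159.0000. Δ = (V_up−V_dn)/(S_up−S_dn) = (0.0000−25.0000)/(201.9300−127.2000) = -0.3345. V = [p*·0.0000 + (1−p*)·25.0000]/1.16 = 5.0440. B = V − Δ·S = 58.2355.
The time-0 hedge costs 5.0440, which is the no-arbitrage price.

(0,0): Delta=-0.3345 Bond=58.2355
V0=5.0440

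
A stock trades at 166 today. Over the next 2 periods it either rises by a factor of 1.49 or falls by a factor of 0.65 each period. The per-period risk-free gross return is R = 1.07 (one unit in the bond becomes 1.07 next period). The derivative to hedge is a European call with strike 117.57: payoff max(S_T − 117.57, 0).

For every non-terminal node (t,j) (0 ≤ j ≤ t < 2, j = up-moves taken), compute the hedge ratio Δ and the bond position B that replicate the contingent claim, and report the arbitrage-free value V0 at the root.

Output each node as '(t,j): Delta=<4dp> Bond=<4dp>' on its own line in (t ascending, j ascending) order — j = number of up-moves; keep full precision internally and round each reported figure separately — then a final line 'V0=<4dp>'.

Under the risk-neutral measure, an up-move has probability p* = (R−d)/(u−d) = 0.5000 and values discount at R = 1.07.
Payoff layer (t=2): V(2,0)=0.0000, V(2,1)=43.2010, V(2,2)=250.9666
  t=1,j=0: stock 107.9000 → up 160.7710 (V=43.2010), down 70.1350 (V=0.0000). Price 20.1874; hedge Δ=0.4766, bond B=-31.2424.
  t=1,j=1: stock 247.3400 → up 368.5366 (V=250.9666), down 160.7710 (V=43.2010). Price 137.4615; hedge Δ=1.0000, bond B=-109.8785.
  t=0,j=0: stock 166.0000 → up 247.3400 (V=137.4615), down 107.9000 (V=20.1874). Price 73.6677; hedge Δ=0.8410, bond B=-65.9443.
Root portfolio cost Δ·166+B reproduces V0=73.6677.

(0,0): Delta=0.8410 Bond=-65.9443
(1,0): Delta=0.4766 Bond=-31.2424
(1,1): Delta=1.0000 Bond=-109.8785
V0=73.6677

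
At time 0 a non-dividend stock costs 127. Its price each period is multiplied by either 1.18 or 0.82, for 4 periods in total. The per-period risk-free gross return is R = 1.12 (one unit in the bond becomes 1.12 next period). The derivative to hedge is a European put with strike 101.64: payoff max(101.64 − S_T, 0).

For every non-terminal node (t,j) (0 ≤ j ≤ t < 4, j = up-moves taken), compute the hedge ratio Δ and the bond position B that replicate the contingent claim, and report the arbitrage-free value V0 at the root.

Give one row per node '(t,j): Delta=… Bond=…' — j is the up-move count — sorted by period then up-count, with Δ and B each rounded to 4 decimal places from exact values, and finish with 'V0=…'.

(0,0): Delta=-0.0224 Bond=3.0493
(1,0): Delta=-0.1272 Bond=14.3307
(1,1): Delta=-0.0078 Bond=1.2321
(2,0): Delta=-0.5822 Bond=54.9035
(2,1): Delta=-0.0640 Bond=8.2798
(2,2): Delta=0.0000 Bond=0.0000
(3,0): Delta=-1.0000 Bond=90.7500
(3,1): Delta=-0.5241 Bond=55.6403
(3,2): Delta=0.0000 Bond=0.0000
(3,3): Delta=0.0000 Bond=0.0000
V0=0.2081

No-arbitrage ⇒ martingale measure with p* = (R−d)/(u−d) = 0.8333.
Payoff layer (t=4): V(4,0)=44.2205, V(4,1)=19.0120, V(4,2)=0.0000, V(4,3)=0.0000, V(4,4)=0.0000
Node (3,0) S=70.0237: V=(p*·19.0120+(1−p*)·44.2205)/1.12=20.7263; Δ=(19.0120−44.2205)/(82.6280−57.4195)=-1.0000; B=V−Δ·S=90.7500
Node (3,1) S=100.7659: V=(p*·0.0000+(1−p*)·19.0120)/1.12=2.8292; Δ=(0.0000−19.0120)/(118.9037−82.6280)=-0.5241; B=V−Δ·S=55.6403
Node (3,2) S=145.0045: V=(p*·0.0000+(1−p*)·0.0000)/1.12=0.0000; Δ=(0.0000−0.0000)/(171.1054−118.9037)=0.0000; B=V−Δ·S=0.0000
Node (3,3) S=208.6651: V=(p*·0.0000+(1−p*)·0.0000)/1.12=0.0000; Δ=(0.0000−0.0000)/(246.2248−171.1054)=0.0000; B=V−Δ·S=0.0000
Node (2,0) S=85.3948: V=(p*·2.8292+(1−p*)·20.7263)/1.12=5.1893; Δ=(2.8292−20.7263)/(100.7659−70.0237)=-0.5822; B=V−Δ·S=54.9035
Node (2,1) S=122.8852: V=(p*·0.0000+(1−p*)·2.8292)/1.12=0.4210; Δ=(0.0000−2.8292)/(145.0045−100.7659)=-0.0640; B=V−Δ·S=8.2798
Node (2,2) S=176.8348: V=(p*·0.0000+(1−p*)·0.0000)/1.12=0.0000; Δ=(0.0000−0.0000)/(208.6651−145.0045)=0.0000; B=V−Δ·S=0.0000
Node (1,0) S=104.1400: V=(p*·0.4210+(1−p*)·5.1893)/1.12=1.0855; Δ=(0.4210−5.1893)/(122.8852−85.3948)=-0.1272; B=V−Δ·S=14.3307
Node (1,1) S=149.8600: V=(p*·0.0000+(1−p*)·0.4210)/1.12=0.0626; Δ=(0.0000−0.4210)/(176.8348−122.8852)=-0.0078; B=V−Δ·S=1.2321
Node (0,0) S=127.0000: V=(p*·0.0626+(1−p*)·1.0855)/1.12=0.2081; Δ=(0.0626−1.0855)/(149.8600−104.1400)=-0.0224; B=V−Δ·S=3.0493
Root portfolio cost Δ·127+B reproduces V0=0.2081.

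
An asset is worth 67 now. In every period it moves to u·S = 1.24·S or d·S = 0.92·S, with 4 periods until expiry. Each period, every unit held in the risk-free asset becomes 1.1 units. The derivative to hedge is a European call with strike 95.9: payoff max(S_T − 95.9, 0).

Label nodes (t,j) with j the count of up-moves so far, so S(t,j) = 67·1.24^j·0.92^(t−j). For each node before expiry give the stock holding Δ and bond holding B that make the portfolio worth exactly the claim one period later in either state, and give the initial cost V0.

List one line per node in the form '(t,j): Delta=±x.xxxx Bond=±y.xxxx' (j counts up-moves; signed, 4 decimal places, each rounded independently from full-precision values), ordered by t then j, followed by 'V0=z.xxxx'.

Risk-neutral probability p* = (R−d)/(u−d) = (1.1−0.92)/(1.24−0.92) = 0.5625.
Terminal values V(4,·): V(4,0)=0.0000, V(4,1)=0.0000, V(4,2)=0.0000, V(4,3)=21.6243, V(4,4)=62.5023
  t=3,j=0: stock 52.1721 → up 64.6934 (V=0.0000), down 47.9983 (V=0.0000). Price 0.0000; hedge Δ=0.0000, bond B=0.0000.
  t=3,j=1: stock 70.3189 → up 87.1955 (V=0.0000), down 64.6934 (V=0.0000). Price 0.0000; hedge Δ=0.0000, bond B=0.0000.
  t=3,j=2: stock 94.7777 → up 117.5243 (V=21.6243), down 87.1955 (V=0.0000). Price 11.0579; hedge Δ=0.7130, bond B=-56.5181.
  t=3,j=3: stock 127.7438 → up 158.4023 (V=62.5023), down 117.5243 (V=21.6243). Price 40.5620; hedge Δ=1.0000, bond B=-87.1818.
  t=2,j=0: stock 56.7088 → up 70.3189 (V=0.0000), down 52.1721 (V=0.0000). Price 0.0000; hedge Δ=0.0000, bond B=0.0000.
  t=2,j=1: stock 76.4336 → up 94.7777 (V=11.0579), down 70.3189 (V=0.0000). Price 5.6546; hedge Δ=0.4521, bond B=-28.9013.
  t=2,j=2: stock 103.0192 → up 127.7438 (V=40.5620), down 94.7777 (V=11.0579). Price 25.1399; hedge Δ=0.8950, bond B=-67.0604.
  t=1,j=0: stock 61.6400 → up 76.4336 (V=5.6546), down 56.7088 (V=0.0000). Price 2.8916; hedge Δ=0.2867, bond B=-14.7791.
  t=1,j=1: stock 83.0800 → up 103.0192 (V=25.1399), down 76.4336 (V=5.6546). Price 15.1046; hedge Δ=0.7329, bond B=-45.7871.
  t=0,j=0: stock 67.0000 → up 83.0800 (V=15.1046), down 61.6400 (V=2.8916). Price 8.8740; hedge Δ=0.5696, bond B=-29.2919.
The time-0 hedge costs 8.8740, which is the no-arbitrage price.

(0,0): Delta=0.5696 Bond=-29.2919
(1,0): Delta=0.2867 Bond=-14.7791
(1,1): Delta=0.7329 Bond=-45.7871
(2,0): Delta=0.0000 Bond=0.0000
(2,1): Delta=0.4521 Bond=-28.9013
(2,2): Delta=0.8950 Bond=-67.0604
(3,0): Delta=0.0000 Bond=0.0000
(3,1): Delta=0.0000 Bond=0.0000
(3,2): Delta=0.7130 Bond=-56.5181
(3,3): Delta=1.0000 Bond=-87.1818
V0=8.8740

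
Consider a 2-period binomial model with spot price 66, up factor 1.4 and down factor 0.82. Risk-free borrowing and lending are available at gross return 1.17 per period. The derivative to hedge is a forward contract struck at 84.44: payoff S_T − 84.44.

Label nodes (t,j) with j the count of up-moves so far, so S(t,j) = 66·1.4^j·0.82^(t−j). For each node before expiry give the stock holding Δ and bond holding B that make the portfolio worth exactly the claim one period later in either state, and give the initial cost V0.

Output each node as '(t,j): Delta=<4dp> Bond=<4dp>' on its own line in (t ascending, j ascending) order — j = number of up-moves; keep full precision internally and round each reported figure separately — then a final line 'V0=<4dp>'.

Under the risk-neutral measure, an up-move has probability p* = (R−d)/(u−d) = 0.6034 and values discount at R = 1.17.
At expiry t=2: V(2,0)=-40.0616, V(2,1)=-8.6720, V(2,2)=44.9200
(1,0): S=54.1200. Δ = (V_up−V_dn)/(S_up−S_dn) = (-8.6720−-40.0616)/(75.7680−44.3784) = 1.0000. V = [p*·-8.6720 + (1−p*)·-40.0616]/1.17 = -18.0509. B = V − Δ·S = -72.1709.
(1,1): S=92.4000. Δ = (V_up−V_dn)/(S_up−S_dn) = (44.9200−-8.6720)/(129.3600−75.7680) = 1.0000. V = [p*·44.9200 + (1−p*)·-8.6720]/1.17 = 20.2291. B = V − Δ·S = -72.1709.
(0,0): S=66.0000. Δ = (V_up−V_dn)/(S_up−S_dn) = (20.2291−-18.0509)/(92.4000−54.1200) = 1.0000. V = [p*·20.2291 + (1−p*)·-18.0509]/1.17 = 4.3154. B = V − Δ·S = -61.6846.
The time-0 hedge costs 4.3154, which is the no-arbitrage price.

(0,0): Delta=1.0000 Bond=-61.6846
(1,0): Delta=1.0000 Bond=-72.1709
(1,1): Delta=1.0000 Bond=-72.1709
V0=4.3154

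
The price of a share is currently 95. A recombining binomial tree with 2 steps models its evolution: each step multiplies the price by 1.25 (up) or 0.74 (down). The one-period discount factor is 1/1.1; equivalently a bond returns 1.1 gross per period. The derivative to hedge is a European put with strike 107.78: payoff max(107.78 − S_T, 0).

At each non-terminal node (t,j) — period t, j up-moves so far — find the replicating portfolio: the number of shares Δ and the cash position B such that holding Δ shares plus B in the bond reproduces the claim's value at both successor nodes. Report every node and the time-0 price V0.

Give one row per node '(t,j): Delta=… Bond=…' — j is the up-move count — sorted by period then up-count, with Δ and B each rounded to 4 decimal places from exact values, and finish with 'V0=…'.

(0,0): Delta=-0.4615 Bond=54.6593
(1,0): Delta=-1.0000 Bond=97.9818
(1,1): Delta=-0.3287 Bond=44.3516
V0=10.8169

Since d<R<u, set p* = (R−d)/(u−d) = 0.7059; price each node as the discounted p*-expectation of its children.
Terminal payoffs: V(2,0)=55.7580, V(2,1)=19.9050, V(2,2)=0.0000
  t=1,j=0: stock 70.3000 → up 87.8750 (V=19.9050), down 52.0220 (V=55.7580). Price 27.6818; hedge Δ=-1.0000, bond B=97.9818.
  t=1,j=1: stock 118.7500 → up 148.4375 (V=0.0000), down 87.8750 (V=19.9050). Price 5.3222; hedge Δ=-0.3287, bond B=44.3516.
  t=0,j=0: stock 95.0000 → up 118.7500 (V=5.3222), down 70.3000 (V=27.6818). Price 10.8169; hedge Δ=-0.4615, bond B=54.6593.
The time-0 hedge costs 10.8169, which is the no-arbitrage price.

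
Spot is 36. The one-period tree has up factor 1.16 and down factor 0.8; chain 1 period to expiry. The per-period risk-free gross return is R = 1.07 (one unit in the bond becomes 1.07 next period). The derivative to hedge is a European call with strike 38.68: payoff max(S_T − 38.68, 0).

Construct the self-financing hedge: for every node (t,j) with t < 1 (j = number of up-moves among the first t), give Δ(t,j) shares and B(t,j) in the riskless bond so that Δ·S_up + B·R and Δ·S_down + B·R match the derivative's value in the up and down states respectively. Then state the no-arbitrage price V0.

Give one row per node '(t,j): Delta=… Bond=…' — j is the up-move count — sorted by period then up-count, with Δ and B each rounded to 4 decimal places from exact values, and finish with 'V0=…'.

(0,0): Delta=0.2377 Bond=-6.3967
V0=2.1589

The replicating-portfolio and risk-neutral prices coincide; use p* = (1.07−0.8)/(1.16−0.8) = 0.7500 for the latter.
At expiry t=1: V(1,0)=0.0000, V(1,1)=3.0800
Node (0,0) S=36.0000: V=(p*·3.0800+(1−p*)·0.0000)/1.07=2.1589; Δ=(3.0800−0.0000)/(41.7600−28.8000)=0.2377; B=V−Δ·S=-6.3967
The time-0 hedge costs 2.1589, which is the no-arbitrage price.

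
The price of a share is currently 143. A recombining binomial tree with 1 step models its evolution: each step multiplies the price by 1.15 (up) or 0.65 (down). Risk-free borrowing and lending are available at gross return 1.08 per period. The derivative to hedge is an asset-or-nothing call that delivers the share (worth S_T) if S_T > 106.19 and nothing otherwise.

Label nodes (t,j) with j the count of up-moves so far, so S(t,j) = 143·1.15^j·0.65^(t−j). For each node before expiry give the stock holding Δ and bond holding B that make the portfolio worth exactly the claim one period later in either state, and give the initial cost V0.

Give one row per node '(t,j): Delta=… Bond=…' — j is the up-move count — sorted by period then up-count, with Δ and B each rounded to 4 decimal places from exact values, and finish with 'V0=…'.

(0,0): Delta=2.3000 Bond=-197.9491
V0=130.9509

Since d<R<u, set p* = (R−d)/(u−d) = 0.8600; price each node as the discounted p*-expectation of its children.
Terminal payoffs: V(1,0)=0.0000, V(1,1)=164.4500
  t=0,j=0: stock 143.0000 → up 164.4500 (V=164.4500), down 92.9500 (V=0.0000). Price 130.9509; hedge Δ=2.3000, bond B=-197.9491.
Each (Δ,B) replicates both successor values, so the strategy is self-financing and V0 is arbitrage-free.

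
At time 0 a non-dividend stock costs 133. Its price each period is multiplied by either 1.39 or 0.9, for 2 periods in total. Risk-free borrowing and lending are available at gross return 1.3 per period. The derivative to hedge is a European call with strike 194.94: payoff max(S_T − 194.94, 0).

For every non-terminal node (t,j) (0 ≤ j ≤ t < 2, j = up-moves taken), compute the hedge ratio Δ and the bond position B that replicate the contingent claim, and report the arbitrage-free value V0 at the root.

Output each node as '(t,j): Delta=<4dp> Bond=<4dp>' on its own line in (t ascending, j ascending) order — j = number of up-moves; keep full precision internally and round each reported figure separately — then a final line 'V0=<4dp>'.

Since d<R<u, set p* = (R−d)/(u−d) = 0.8163; price each node as the discounted p*-expectation of its children.
At expiry t=2: V(2,0)=0.0000, V(2,1)=0.0000, V(2,2)=62.0293
  t=1,j=0: stock 119.7000 → up 166.3830 (V=0.0000), down 107.7300 (V=0.0000). Price 0.0000; hedge Δ=0.0000, bond B=0.0000.
  t=1,j=1: stock 184.8700 → up 256.9693 (V=62.0293), down 166.3830 (V=0.0000). Price 38.9509; hedge Δ=0.6848, bond B=-87.6395.
  t=0,j=0: stock 133.0000 → up 184.8700 (V=38.9509), down 119.7000 (V=0.0000). Price 24.4590; hedge Δ=0.5977, bond B=-55.0327.
The time-0 hedge costs 24.4590, which is the no-arbitrage price.

(0,0): Delta=0.5977 Bond=-55.0327
(1,0): Delta=0.0000 Bond=0.0000
(1,1): Delta=0.6848 Bond=-87.6395
V0=24.4590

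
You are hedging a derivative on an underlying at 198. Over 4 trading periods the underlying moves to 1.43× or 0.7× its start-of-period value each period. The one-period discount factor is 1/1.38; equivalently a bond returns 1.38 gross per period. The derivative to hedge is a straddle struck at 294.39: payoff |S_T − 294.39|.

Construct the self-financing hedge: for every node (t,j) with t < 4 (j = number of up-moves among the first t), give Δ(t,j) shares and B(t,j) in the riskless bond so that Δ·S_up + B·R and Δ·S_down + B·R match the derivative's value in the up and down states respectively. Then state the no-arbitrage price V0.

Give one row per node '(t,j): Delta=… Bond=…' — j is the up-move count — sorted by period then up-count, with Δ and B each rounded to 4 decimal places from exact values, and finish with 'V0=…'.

(0,0): Delta=0.9028 Bond=-60.5027
(1,0): Delta=-0.0011 Bond=41.7925
(1,1): Delta=0.9353 Bond=-92.7060
(2,0): Delta=-1.0000 Bond=154.5841
(2,1): Delta=0.0348 Bond=50.5479
(2,2): Delta=0.9678 Bond=-141.0579
(3,0): Delta=-1.0000 Bond=213.3261
(3,1): Delta=-1.0000 Bond=213.3261
(3,2): Delta=0.0721 Bond=59.1995
(3,3): Delta=1.0000 Bond=-213.3261
V0=118.2541

Risk-neutral probability p* = (R−d)/(u−d) = (1.38−0.7)/(1.43−0.7) = 0.9315.
Terminal payoffs: V(4,0)=246.8502, V(4,1)=197.2730, V(4,2)=95.9938, V(4,3)=110.9051, V(4,4)=533.5700
Node (3,0) S=67.9140: V=(p*·197.2730+(1−p*)·246.8502)/1.38=145.4121; Δ=(197.2730−246.8502)/(97.1170−47.5398)=-1.0000; B=V−Δ·S=213.3261
Node (3,1) S=138.7386: V=(p*·95.9938+(1−p*)·197.2730)/1.38=74.5875; Δ=(95.9938−197.2730)/(198.3962−97.1170)=-1.0000; B=V−Δ·S=213.3261
Node (3,2) S=283.4231: V=(p*·110.9051+(1−p*)·95.9938)/1.38=79.6259; Δ=(110.9051−95.9938)/(405.2951−198.3962)=0.0721; B=V−Δ·S=59.1995
Node (3,3) S=578.9930: V=(p*·533.5700+(1−p*)·110.9051)/1.38=365.6669; Δ=(533.5700−110.9051)/(827.9600−405.2951)=1.0000; B=V−Δ·S=-213.3261
Node (2,0) S=97.0200: V=(p*·74.5875+(1−p*)·145.4121)/1.38=57.5641; Δ=(74.5875−145.4121)/(138.7386−67.9140)=-1.0000; B=V−Δ·S=154.5841
Node (2,1) S=198.1980: V=(p*·79.6259+(1−p*)·74.5875)/1.38=57.4499; Δ=(79.6259−74.5875)/(283.4231−138.7386)=0.0348; B=V−Δ·S=50.5479
Node (2,2) S=404.8902: V=(p*·365.6669+(1−p*)·79.6259)/1.38=250.7790; Δ=(365.6669−79.6259)/(578.9930−283.4231)=0.9678; B=V−Δ·S=-141.0579
Node (1,0) S=138.6000: V=(p*·57.4499+(1−p*)·57.5641)/1.38=41.6360; Δ=(57.4499−57.5641)/(198.1980−97.0200)=-0.0011; B=V−Δ·S=41.7925
Node (1,1) S=283.1400: V=(p*·250.7790+(1−p*)·57.4499)/1.38=172.1285; Δ=(250.7790−57.4499)/(404.8902−198.1980)=0.9353; B=V−Δ·S=-92.7060
Node (0,0) S=198.0000: V=(p*·172.1285+(1−p*)·41.6360)/1.38=118.2541; Δ=(172.1285−41.6360)/(283.1400−138.6000)=0.9028; B=V−Δ·S=-60.5027
Self-financing check: at every node Δ·S+B equals the discounted successor values.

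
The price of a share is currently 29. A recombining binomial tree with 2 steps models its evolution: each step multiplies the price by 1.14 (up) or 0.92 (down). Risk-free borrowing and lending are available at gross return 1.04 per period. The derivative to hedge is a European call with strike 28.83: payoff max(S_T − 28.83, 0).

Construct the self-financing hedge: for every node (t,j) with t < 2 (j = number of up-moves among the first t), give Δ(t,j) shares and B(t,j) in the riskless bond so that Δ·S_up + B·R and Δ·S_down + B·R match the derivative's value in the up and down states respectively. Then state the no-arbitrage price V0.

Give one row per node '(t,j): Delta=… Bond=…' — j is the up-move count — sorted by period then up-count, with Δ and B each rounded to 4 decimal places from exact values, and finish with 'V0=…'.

Since d<R<u, set p* = (R−d)/(u−d) = 0.5455; price each node as the discounted p*-expectation of its children.
At expiry t=2: V(2,0)=0.0000, V(2,1)=1.5852, V(2,2)=8.8584
  t=1,j=0: stock 26.6800 → up 30.4152 (V=1.5852), down 24.5456 (V=0.0000). Price 0.8314; hedge Δ=0.2701, bond B=-6.3741.
  t=1,j=1: stock 33.0600 → up 37.6884 (V=8.8584), down 30.4152 (V=1.5852). Price 5.3388; hedge Δ=1.0000, bond B=-27.7212.
  t=0,j=0: stock 29.0000 → up 33.0600 (V=5.3388), down 26.6800 (V=0.8314). Price 3.1635; hedge Δ=0.7065, bond B=-17.3249.
Root portfolio cost Δ·29+B reproduces V0=3.1635.

(0,0): Delta=0.7065 Bond=-17.3249
(1,0): Delta=0.2701 Bond=-6.3741
(1,1): Delta=1.0000 Bond=-27.7212
V0=3.1635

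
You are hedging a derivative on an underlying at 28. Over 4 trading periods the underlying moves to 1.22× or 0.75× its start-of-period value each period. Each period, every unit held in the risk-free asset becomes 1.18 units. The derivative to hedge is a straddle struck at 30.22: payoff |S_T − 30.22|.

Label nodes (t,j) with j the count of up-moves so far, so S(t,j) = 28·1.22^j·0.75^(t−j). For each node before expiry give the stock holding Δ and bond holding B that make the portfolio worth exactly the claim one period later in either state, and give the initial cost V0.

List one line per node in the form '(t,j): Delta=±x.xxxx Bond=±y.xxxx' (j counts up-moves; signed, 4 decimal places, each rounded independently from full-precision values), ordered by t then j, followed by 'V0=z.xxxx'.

(0,0): Delta=0.8491 Bond=-11.0696
(1,0): Delta=-0.0361 Bond=5.5275
(1,1): Delta=0.8997 Bond=-14.7914
(2,0): Delta=-1.0000 Bond=21.7035
(2,1): Delta=0.0190 Bond=5.1103
(2,2): Delta=0.9501 Bond=-19.5529
(3,0): Delta=-1.0000 Bond=25.6102
(3,1): Delta=-1.0000 Bond=25.6102
(3,2): Delta=0.0773 Bond=4.2088
(3,3): Delta=1.0000 Bond=-25.6102
V0=12.7051

Risk-neutral probability p* = (R−d)/(u−d) = (1.18−0.75)/(1.22−0.75) = 0.9149.
Terminal values V(4,·): V(4,0)=21.3606, V(4,1)=15.8087, V(4,2)=6.7777, V(4,3)=7.9128, V(4,4)=31.8094
Node (3,0) S=11.8125: V=(p*·15.8087+(1−p*)·21.3606)/1.18=13.7977; Δ=(15.8087−21.3606)/(14.4112−8.8594)=-1.0000; B=V−Δ·S=25.6102
Node (3,1) S=19.2150: V=(p*·6.7777+(1−p*)·15.8087)/1.18=6.3952; Δ=(6.7777−15.8087)/(23.4423−14.4112)=-1.0000; B=V−Δ·S=25.6102
Node (3,2) S=31.2564: V=(p*·7.9128+(1−p*)·6.7777)/1.18=6.6239; Δ=(7.9128−6.7777)/(38.1328−23.4423)=0.0773; B=V−Δ·S=4.2088
Node (3,3) S=50.8437: V=(p*·31.8094+(1−p*)·7.9128)/1.18=25.2336; Δ=(31.8094−7.9128)/(62.0294−38.1328)=1.0000; B=V−Δ·S=-25.6102
Node (2,0) S=15.7500: V=(p*·6.3952+(1−p*)·13.7977)/1.18=5.9535; Δ=(6.3952−13.7977)/(19.2150−11.8125)=-1.0000; B=V−Δ·S=21.7035
Node (2,1) S=25.6200: V=(p*·6.6239+(1−p*)·6.3952)/1.18=5.5970; Δ=(6.6239−6.3952)/(31.2564−19.2150)=0.0190; B=V−Δ·S=5.1103
Node (2,2) S=41.6752: V=(p*·25.2336+(1−p*)·6.6239)/1.18=20.0422; Δ=(25.2336−6.6239)/(50.8437−31.2564)=0.9501; B=V−Δ·S=-19.5529
Node (1,0) S=21.0000: V=(p*·5.5970+(1−p*)·5.9535)/1.18=4.7689; Δ=(5.5970−5.9535)/(25.6200−15.7500)=-0.0361; B=V−Δ·S=5.5275
Node (1,1) S=34.1600: V=(p*·20.0422+(1−p*)·5.5970)/1.18=15.9431; Δ=(20.0422−5.5970)/(41.6752−25.6200)=0.8997; B=V−Δ·S=-14.7914
Node (0,0) S=28.0000: V=(p*·15.9431+(1−p*)·4.7689)/1.18=12.7051; Δ=(15.9431−4.7689)/(34.1600−21.0000)=0.8491; B=V−Δ·S=-11.0696
Root portfolio cost Δ·28+B reproduces V0=12.7051.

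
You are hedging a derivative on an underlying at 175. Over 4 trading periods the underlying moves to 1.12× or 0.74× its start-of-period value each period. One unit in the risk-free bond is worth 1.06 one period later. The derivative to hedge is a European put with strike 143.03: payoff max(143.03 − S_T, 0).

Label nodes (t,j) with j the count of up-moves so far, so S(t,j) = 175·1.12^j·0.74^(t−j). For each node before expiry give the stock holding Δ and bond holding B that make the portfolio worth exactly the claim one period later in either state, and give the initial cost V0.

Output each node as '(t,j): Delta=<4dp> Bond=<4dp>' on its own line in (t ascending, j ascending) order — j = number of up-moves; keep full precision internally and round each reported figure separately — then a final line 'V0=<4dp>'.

No-arbitrage ⇒ martingale measure with p* = (R−d)/(u−d) = 0.8421.
Terminal payoffs: V(4,0)=90.5535, V(4,1)=63.6061, V(4,2)=22.8208, V(4,3)=0.0000, V(4,4)=0.0000
(3,0): S=70.9142. Δ = (V_up−V_dn)/(S_up−S_dn) = (63.6061−90.5535)/(79.4239−52.4765) = -1.0000. V = [p*·63.6061 + (1−p*)·90.5535]/1.06 = 64.0198. B = V − Δ·S = 134.9340.
(3,1): S=107.3296. Δ = (V_up−V_dn)/(S_up−S_dn) = (22.8208−63.6061)/(120.2092−79.4239) = -1.0000. V = [p*·22.8208 + (1−p*)·63.6061]/1.06 = 27.6044. B = V − Δ·S = 134.9340.
(3,2): S=162.4448. Δ = (V_up−V_dn)/(S_up−S_dn) = (0.0000−22.8208)/(181.9382−120.2092) = -0.3697. V = [p*·0.0000 + (1−p*)·22.8208]/1.06 = 3.3993. B = V − Δ·S = 63.4542.
(3,3): S=245.8624. Δ = (V_up−V_dn)/(S_up−S_dn) = (0.0000−0.0000)/(275.3659−181.9382) = 0.0000. V = [p*·0.0000 + (1−p*)·0.0000]/1.06 = 0.0000. B = V − Δ·S = 0.0000.
(2,0): S=95.8300. Δ = (V_up−V_dn)/(S_up−S_dn) = (27.6044−64.0198)/(107.3296−70.9142) = -1.0000. V = [p*·27.6044 + (1−p*)·64.0198]/1.06 = 31.4662. B = V − Δ·S = 127.2962.
(2,1): S=145.0400. Δ = (V_up−V_dn)/(S_up−S_dn) = (3.3993−27.6044)/(162.4448−107.3296) = -0.4392. V = [p*·3.3993 + (1−p*)·27.6044]/1.06 = 6.8124. B = V − Δ·S = 70.5099.
(2,2): S=219.5200. Δ = (V_up−V_dn)/(S_up−S_dn) = (0.0000−3.3993)/(245.8624−162.4448) = -0.0408. V = [p*·0.0000 + (1−p*)·3.3993]/1.06 = 0.5064. B = V − Δ·S = 9.4520.
(1,0): S=129.5000. Δ = (V_up−V_dn)/(S_up−S_dn) = (6.8124−31.4662)/(145.0400−95.8300) = -0.5010. V = [p*·6.8124 + (1−p*)·31.4662]/1.06 = 10.0992. B = V − Δ·S = 74.9775.
(1,1): S=196.0000. Δ = (V_up−V_dn)/(S_up−S_dn) = (0.5064−6.8124)/(219.5200−145.0400) = -0.0847. V = [p*·0.5064 + (1−p*)·6.8124]/1.06 = 1.4170. B = V − Δ·S = 18.0120.
(0,0): S=175.0000. Δ = (V_up−V_dn)/(S_up−S_dn) = (1.4170−10.0992)/(196.0000−129.5000) = -0.1306. V = [p*·1.4170 + (1−p*)·10.0992]/1.06 = 2.6301. B = V − Δ·S = 25.4779.
Self-financing check: at every node Δ·S+B equals the discounted successor values.

(0,0): Delta=-0.1306 Bond=25.4779
(1,0): Delta=-0.5010 Bond=74.9775
(1,1): Delta=-0.0847 Bond=18.0120
(2,0): Delta=-1.0000 Bond=127.2962
(2,1): Delta=-0.4392 Bond=70.5099
(2,2): Delta=-0.0408 Bond=9.4520
(3,0): Delta=-1.0000 Bond=134.9340
(3,1): Delta=-1.0000 Bond=134.9340
(3,2): Delta=-0.3697 Bond=63.4542
(3,3): Delta=0.0000 Bond=0.0000
V0=2.6301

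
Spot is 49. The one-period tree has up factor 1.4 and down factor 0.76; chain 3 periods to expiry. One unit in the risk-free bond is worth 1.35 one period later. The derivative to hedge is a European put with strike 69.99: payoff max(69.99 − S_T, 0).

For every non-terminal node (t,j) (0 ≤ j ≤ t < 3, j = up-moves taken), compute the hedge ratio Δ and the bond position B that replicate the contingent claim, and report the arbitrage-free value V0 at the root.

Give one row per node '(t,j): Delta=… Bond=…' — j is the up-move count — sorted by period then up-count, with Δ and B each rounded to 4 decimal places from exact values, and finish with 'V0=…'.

No-arbitrage ⇒ martingale measure with p* = (R−d)/(u−d) = 0.9219.
At expiry t=3: V(3,0)=48.4802, V(3,1)=30.3666, V(3,2)=0.0000, V(3,3)=0.0000
  t=2,j=0: stock 28.3024 → up 39.6234 (V=30.3666), down 21.5098 (V=48.4802). Price 23.5420; hedge Δ=-1.0000, bond B=51.8444.
  t=2,j=1: stock 52.1360 → up 72.9904 (V=0.0000), down 39.6234 (V=30.3666). Price 1.7573; hedge Δ=-0.9101, bond B=49.2052.
  t=2,j=2: stock 96.0400 → up 134.4560 (V=0.0000), down 72.9904 (V=0.0000). Price 0.0000; hedge Δ=0.0000, bond B=0.0000.
  t=1,j=0: stock 37.2400 → up 52.1360 (V=1.7573), down 28.3024 (V=23.5420). Price 2.5624; hedge Δ=-0.9140, bond B=36.6010.
  t=1,j=1: stock 68.6000 → up 96.0400 (V=0.0000), down 52.1360 (V=1.7573). Price 0.1017; hedge Δ=-0.0400, bond B=2.8475.
  t=0,j=0: stock 49.0000 → up 68.6000 (V=0.1017), down 37.2400 (V=2.5624). Price 0.2177; hedge Δ=-0.0785, bond B=4.0626.
Root portfolio cost Δ·49+B reproduces V0=0.2177.

(0,0): Delta=-0.0785 Bond=4.0626
(1,0): Delta=-0.9140 Bond=36.6010
(1,1): Delta=-0.0400 Bond=2.8475
(2,0): Delta=-1.0000 Bond=51.8444
(2,1): Delta=-0.9101 Bond=49.2052
(2,2): Delta=0.0000 Bond=0.0000
V0=0.2177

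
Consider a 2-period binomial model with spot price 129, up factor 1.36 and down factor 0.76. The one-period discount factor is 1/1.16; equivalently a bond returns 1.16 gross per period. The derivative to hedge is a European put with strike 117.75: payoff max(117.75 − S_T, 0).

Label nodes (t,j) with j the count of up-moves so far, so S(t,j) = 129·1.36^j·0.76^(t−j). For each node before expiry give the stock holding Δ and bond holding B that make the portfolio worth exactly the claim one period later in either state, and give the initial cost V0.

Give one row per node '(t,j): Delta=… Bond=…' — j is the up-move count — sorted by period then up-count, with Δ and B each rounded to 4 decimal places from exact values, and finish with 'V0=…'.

Risk-neutral probability p* = (R−d)/(u−d) = (1.16−0.76)/(1.36−0.76) = 0.6667.
At expiry t=2: V(2,0)=43.2396, V(2,1)=0.0000, V(2,2)=0.0000
Node (1,0) S=98.0400: V=(p*·0.0000+(1−p*)·43.2396)/1.16=12.4252; Δ=(0.0000−43.2396)/(133.3344−74.5104)=-0.7351; B=V−Δ·S=84.4912
Node (1,1) S=175.4400: V=(p*·0.0000+(1−p*)·0.0000)/1.16=0.0000; Δ=(0.0000−0.0000)/(238.5984−133.3344)=0.0000; B=V−Δ·S=0.0000
Node (0,0) S=129.0000: V=(p*·0.0000+(1−p*)·12.4252)/1.16=3.5705; Δ=(0.0000−12.4252)/(175.4400−98.0400)=-0.1605; B=V−Δ·S=24.2791
Each (Δ,B) replicates both successor values, so the strategy is self-financing and V0 is arbitrage-free.

(0,0): Delta=-0.1605 Bond=24.2791
(1,0): Delta=-0.7351 Bond=84.4912
(1,1): Delta=0.0000 Bond=0.0000
V0=3.5705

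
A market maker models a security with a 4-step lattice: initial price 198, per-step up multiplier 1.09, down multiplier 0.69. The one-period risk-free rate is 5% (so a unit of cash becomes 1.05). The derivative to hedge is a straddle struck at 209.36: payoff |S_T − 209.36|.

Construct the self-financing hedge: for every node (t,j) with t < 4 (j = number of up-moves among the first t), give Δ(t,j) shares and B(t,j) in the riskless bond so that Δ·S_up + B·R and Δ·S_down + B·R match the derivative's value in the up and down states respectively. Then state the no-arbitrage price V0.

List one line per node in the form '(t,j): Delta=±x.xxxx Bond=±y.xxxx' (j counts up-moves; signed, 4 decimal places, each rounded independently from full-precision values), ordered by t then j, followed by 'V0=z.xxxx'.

The replicating-portfolio and risk-neutral prices coincide; use p* = (1.05−0.69)/(1.09−0.69) = 0.9000 for the latter.
Terminal values V(4,·): V(4,0)=164.4791, V(4,1)=138.4612, V(4,2)=97.3604, V(4,3)=32.4331, V(4,4)=70.1332
  t=3,j=0: stock 65.0448 → up 70.8988 (V=138.4612), down 44.8809 (V=164.4791). Price 134.3457; hedge Δ=-1.0000, bond B=199.3905.
  t=3,j=1: stock 102.7519 → up 111.9996 (V=97.3604), down 70.8988 (V=138.4612). Price 96.6386; hedge Δ=-1.0000, bond B=199.3905.
  t=3,j=2: stock 162.3182 → up 176.9269 (V=32.4331), down 111.9996 (V=97.3604). Price 37.0723; hedge Δ=-1.0000, bond B=199.3905.
  t=3,j=3: stock 256.4157 → up 279.4932 (V=70.1332), down 176.9269 (V=32.4331). Price 63.2030; hedge Δ=0.3676, bond B=-31.0470.
  t=2,j=0: stock 94.2678 → up 102.7519 (V=96.6386), down 65.0448 (V=134.3457). Price 95.6279; hedge Δ=-1.0000, bond B=189.8957.
  t=2,j=1: stock 148.9158 → up 162.3182 (V=37.0723), down 102.7519 (V=96.6386). Price 40.9799; hedge Δ=-1.0000, bond B=189.8957.
  t=2,j=2: stock 235.2438 → up 256.4157 (V=63.2030), down 162.3182 (V=37.0723). Price 57.7047; hedge Δ=0.2777, bond B=-7.6222.
  t=1,j=0: stock 136.6200 → up 148.9158 (V=40.9799), down 94.2678 (V=95.6279). Price 44.2330; hedge Δ=-1.0000, bond B=180.8530.
  t=1,j=1: stock 215.8200 → up 235.2438 (V=57.7047), down 148.9158 (V=40.9799). Price 53.3640; hedge Δ=0.1937, bond B=11.5520.
  t=0,j=0: stock 198.0000 → up 215.8200 (V=53.3640), down 136.6200 (V=44.2330). Price 49.9533; hedge Δ=0.1153, bond B=27.1258.
Root portfolio cost Δ·198+B reproduces V0=49.9533.

(0,0): Delta=0.1153 Bond=27.1258
(1,0): Delta=-1.0000 Bond=180.8530
(1,1): Delta=0.1937 Bond=11.5520
(2,0): Delta=-1.0000 Bond=189.8957
(2,1): Delta=-1.0000 Bond=189.8957
(2,2): Delta=0.2777 Bond=-7.6222
(3,0): Delta=-1.0000 Bond=199.3905
(3,1): Delta=-1.0000 Bond=199.3905
(3,2): Delta=-1.0000 Bond=199.3905
(3,3): Delta=0.3676 Bond=-31.0470
V0=49.9533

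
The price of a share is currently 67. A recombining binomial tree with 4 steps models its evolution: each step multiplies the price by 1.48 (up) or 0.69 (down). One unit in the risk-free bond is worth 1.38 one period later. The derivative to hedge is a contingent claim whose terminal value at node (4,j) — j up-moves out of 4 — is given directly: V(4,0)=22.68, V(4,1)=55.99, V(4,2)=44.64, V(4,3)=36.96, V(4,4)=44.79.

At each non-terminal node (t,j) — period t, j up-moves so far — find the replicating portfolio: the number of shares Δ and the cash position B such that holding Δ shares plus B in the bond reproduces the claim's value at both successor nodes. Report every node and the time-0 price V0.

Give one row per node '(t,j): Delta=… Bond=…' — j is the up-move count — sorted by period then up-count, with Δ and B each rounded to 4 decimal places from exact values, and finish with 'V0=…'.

(0,0): Delta=0.0186 Bond=10.3946
(1,0): Delta=-0.1126 Bond=20.4107
(1,1): Delta=0.0274 Bond=13.4654
(2,0): Delta=-0.1638 Bond=29.7990
(2,1): Delta=-0.1092 Bond=27.9302
(2,2): Delta=0.0367 Bond=17.2275
(3,0): Delta=1.9157 Bond=-4.6475
(3,1): Delta=-0.3043 Bond=47.7560
(3,2): Delta=-0.0960 Bond=37.2086
(3,3): Delta=0.0456 Bond=21.8269
V0=11.6389

Since d<R<u, set p* = (R−d)/(u−d) = 0.8734; price each node as the discounted p*-expectation of its children.
At expiry t=4: V(4,0)=22.6800, V(4,1)=55.9900, V(4,2)=44.6400, V(4,3)=36.9600, V(4,4)=44.7900
(3,0): S=22.0101. Δ = (V_up−V_dn)/(S_up−S_dn) = (55.9900−22.6800)/(32.5750−15.1870) = 1.9157. V = [p*·55.9900 + (1−p*)·22.6800]/1.38 = 37.5171. B = V − Δ·S = -4.6475.
(3,1): S=47.2101. Δ = (V_up−V_dn)/(S_up−S_dn) = (44.6400−55.9900)/(69.8709−32.5750) = -0.3043. V = [p*·44.6400 + (1−p*)·55.9900]/1.38 = 33.3889. B = V − Δ·S = 47.7560.
(3,2): S=101.2622. Δ = (V_up−V_dn)/(S_up−S_dn) = (36.9600−44.6400)/(149.8680−69.8709) = -0.0960. V = [p*·36.9600 + (1−p*)·44.6400]/1.38 = 27.4871. B = V − Δ·S = 37.2086.
(3,3): S=217.2001. Δ = (V_up−V_dn)/(S_up−S_dn) = (44.7900−36.9600)/(321.4561−149.8680) = 0.0456. V = [p*·44.7900 + (1−p*)·36.9600]/1.38 = 31.7383. B = V − Δ·S = 21.8269.
(2,0): S=31.8987. Δ = (V_up−V_dn)/(S_up−S_dn) = (33.3889−37.5171)/(47.2101−22.0101) = -0.1638. V = [p*·33.3889 + (1−p*)·37.5171]/1.38 = 24.5735. B = V − Δ·S = 29.7990.
(2,1): S=68.4204. Δ = (V_up−V_dn)/(S_up−S_dn) = (27.4871−33.3889)/(101.2622−47.2101) = -0.1092. V = [p*·27.4871 + (1−p*)·33.3889]/1.38 = 20.4595. B = V − Δ·S = 27.9302.
(2,2): S=146.7568. Δ = (V_up−V_dn)/(S_up−S_dn) = (31.7383−27.4871)/(217.2001−101.2622) = 0.0367. V = [p*·31.7383 + (1−p*)·27.4871]/1.38 = 22.6088. B = V − Δ·S = 17.2275.
(1,0): S=46.2300. Δ = (V_up−V_dn)/(S_up−S_dn) = (20.4595−24.5735)/(68.4204−31.8987) = -0.1126. V = [p*·20.4595 + (1−p*)·24.5735]/1.38 = 15.2031. B = V − Δ·S = 20.4107.
(1,1): S=99.1600. Δ = (V_up−V_dn)/(S_up−S_dn) = (22.6088−20.4595)/(146.7568−68.4204) = 0.0274. V = [p*·22.6088 + (1−p*)·20.4595]/1.38 = 16.1861. B = V − Δ·S = 13.4654.
(0,0): S=67.0000. Δ = (V_up−V_dn)/(S_up−S_dn) = (16.1861−15.2031)/(99.1600−46.2300) = 0.0186. V = [p*·16.1861 + (1−p*)·15.2031]/1.38 = 11.6389. B = V − Δ·S = 10.3946.
Each (Δ,B) replicates both successor values, so the strategy is self-financing and V0 is arbitrage-free.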